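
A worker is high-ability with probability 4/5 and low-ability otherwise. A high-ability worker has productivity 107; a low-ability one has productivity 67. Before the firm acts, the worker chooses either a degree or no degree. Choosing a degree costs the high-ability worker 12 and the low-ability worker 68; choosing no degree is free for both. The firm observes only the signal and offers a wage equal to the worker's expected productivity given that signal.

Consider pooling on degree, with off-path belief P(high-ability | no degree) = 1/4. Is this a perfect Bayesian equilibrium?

At the pooled signal (degree) the firm holds the prior 4/5 and pays 4/5·107 + 1/5·67 = 99. Off-path (no degree) belief 1/4 gives 1/4·107 + 3/4·67 = 77.
High-ability: degree gives 99 − 12 = 87; no degree gives 77 − 0 = 77. Stays. ✓
Low-ability: degree gives 99 − 68 = 31; no degree gives 77 − 0 = 77. Deviates. ✗

No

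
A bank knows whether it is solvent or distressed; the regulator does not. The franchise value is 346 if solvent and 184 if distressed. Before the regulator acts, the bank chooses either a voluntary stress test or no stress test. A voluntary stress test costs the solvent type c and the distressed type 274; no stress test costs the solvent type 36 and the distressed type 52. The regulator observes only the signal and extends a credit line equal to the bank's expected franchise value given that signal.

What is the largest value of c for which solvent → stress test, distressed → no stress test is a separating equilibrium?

198

Under separation: stress test → solvent (pays 346); no stress test → distressed (pays 184).
Distressed: 184 − 52 = 132 ≥ 346 − 274 = 72. Holds regardless of c. ✓
Solvent: 346 − c ≥ 184 − 36, so c ≤ 346 − 148 = 198.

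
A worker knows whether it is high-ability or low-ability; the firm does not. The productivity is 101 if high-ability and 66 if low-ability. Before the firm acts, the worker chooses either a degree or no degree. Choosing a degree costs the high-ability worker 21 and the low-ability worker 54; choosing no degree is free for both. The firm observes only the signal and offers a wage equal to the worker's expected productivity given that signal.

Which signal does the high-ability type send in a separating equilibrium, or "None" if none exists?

Try high-ability → degree, low-ability → no degree:
  Under separation the firm infers type exactly: degree → high-ability (pays 101), no degree → low-ability (pays 66).
  High-ability: degree gives 101 − 21 = 80; no degree gives 66 − 0 = 66. No deviation. ✓
  Low-ability: no degree gives 66 − 0 = 66; degree gives 101 − 54 = 47. No deviation. ✓
Both hold — the high-ability type sends degree.

degree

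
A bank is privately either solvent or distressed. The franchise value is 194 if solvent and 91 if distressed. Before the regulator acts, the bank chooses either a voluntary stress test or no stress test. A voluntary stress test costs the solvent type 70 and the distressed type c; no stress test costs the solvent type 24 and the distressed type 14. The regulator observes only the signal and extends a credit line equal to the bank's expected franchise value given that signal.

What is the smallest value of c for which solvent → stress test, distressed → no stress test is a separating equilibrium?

Under separation: stress test → solvent (pays 194); no stress test → distressed (pays 91).
Solvent: 194 − 70 = 124 ≥ 91 − 24 = 67. Holds regardless of c. ✓
Distressed: 91 − 14 ≥ 194 − c, so c ≥ 194 − 77 = 117.

117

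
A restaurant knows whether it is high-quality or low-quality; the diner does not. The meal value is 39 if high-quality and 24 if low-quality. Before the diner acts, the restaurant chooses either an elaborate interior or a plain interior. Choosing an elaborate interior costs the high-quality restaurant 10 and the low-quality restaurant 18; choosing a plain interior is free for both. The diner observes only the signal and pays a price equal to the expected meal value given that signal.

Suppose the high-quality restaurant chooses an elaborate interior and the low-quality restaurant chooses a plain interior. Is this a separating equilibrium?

If types separate, elaborate interior earns payment 39 and plain interior earns 24.
High-quality: elaborate interior gives 39 − 10 = 29; plain interior gives 24 − 0 = 24. No deviation. ✓
Low-quality: plain interior gives 24 − 0 = 24; elaborate interior gives 39 − 18 = 21. No deviation. ✓
Neither type gains from mimicking the other.

Yes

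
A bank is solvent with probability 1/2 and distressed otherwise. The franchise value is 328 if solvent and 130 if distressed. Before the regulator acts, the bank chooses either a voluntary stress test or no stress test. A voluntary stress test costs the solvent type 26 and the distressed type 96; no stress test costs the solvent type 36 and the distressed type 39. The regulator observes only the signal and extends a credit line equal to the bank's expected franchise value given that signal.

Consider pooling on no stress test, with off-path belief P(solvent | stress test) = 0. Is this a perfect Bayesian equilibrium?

On the equilibrium path (no stress test) the regulator holds the prior 1/2 and pays 1/2·328 + 1/2·130 = 229. Off-path (stress test) belief 0 gives 0·328 + 1·130 = 130.
Solvent: no stress test gives 229 − 36 = 193; stress test gives 130 − 26 = 104. Stays. ✓
Distressed: no stress test gives 229 − 39 = 190; stress test gives 130 − 96 = 34. Stays. ✓
Beliefs are Bayes-consistent on-path and both types best-respond.

Yes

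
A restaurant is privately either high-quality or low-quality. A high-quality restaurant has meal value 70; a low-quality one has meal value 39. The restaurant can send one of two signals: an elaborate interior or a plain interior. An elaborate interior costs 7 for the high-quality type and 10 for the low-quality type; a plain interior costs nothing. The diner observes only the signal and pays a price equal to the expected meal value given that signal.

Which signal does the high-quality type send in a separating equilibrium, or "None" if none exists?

None

Try high-quality → elaborate interior, low-quality → plain interior:
  If types separate, elaborate interior earns payment 70 and plain interior earns 39.
  High-quality: elaborate interior gives 70 − 7 = 63; plain interior gives 39 − 0 = 39. No deviation. ✓
  Low-quality: plain interior gives 39 − 0 = 39; elaborate interior gives 70 − 10 = 60. Would deviate. ✗
Try high-quality → plain interior, low-quality → elaborate interior:
  If types separate, plain interior earns payment 70 and elaborate interior earns 39.
  High-quality: plain interior gives 70 − 0 = 70; elaborate interior gives 39 − 7 = 32. No deviation. ✓
  Low-quality: elaborate interior gives 39 − 10 = 29; plain interior gives 70 − 0 = 70. Would deviate. ✗
Neither assignment is incentive-compatible.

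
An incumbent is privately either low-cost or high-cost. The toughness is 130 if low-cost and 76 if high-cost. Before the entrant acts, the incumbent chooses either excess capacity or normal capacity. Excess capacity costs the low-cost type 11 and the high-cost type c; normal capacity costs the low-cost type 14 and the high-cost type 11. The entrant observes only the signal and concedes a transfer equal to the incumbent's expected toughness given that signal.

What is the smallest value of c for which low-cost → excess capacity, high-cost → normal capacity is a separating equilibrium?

Under separation: excess capacity → low-cost (pays 130); normal capacity → high-cost (pays 76).
Low-cost: 130 − 11 = 119 ≥ 76 − 14 = 62. Holds regardless of c. ✓
High-cost: 76 − 11 ≥ 130 − c, so c ≥ 130 − 65 = 65.

65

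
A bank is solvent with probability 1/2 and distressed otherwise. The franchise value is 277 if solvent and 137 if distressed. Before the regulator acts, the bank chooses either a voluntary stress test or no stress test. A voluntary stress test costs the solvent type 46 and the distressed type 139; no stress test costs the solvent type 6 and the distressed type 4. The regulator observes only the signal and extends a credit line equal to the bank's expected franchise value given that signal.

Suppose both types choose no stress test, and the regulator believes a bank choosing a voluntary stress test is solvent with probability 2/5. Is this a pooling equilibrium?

At the pooled signal (no stress test) the regulator holds the prior 1/2 and pays 1/2·277 + 1/2·137 = 207. Off-path (stress test) belief 2/5 gives 2/5·277 + 3/5·137 = 193.
Solvent: no stress test gives 207 − 6 = 201; stress test gives 193 − 46 = 147. Stays. ✓
Distressed: no stress test gives 207 − 4 = 203; stress test gives 193 − 139 = 54. Stays. ✓

Yes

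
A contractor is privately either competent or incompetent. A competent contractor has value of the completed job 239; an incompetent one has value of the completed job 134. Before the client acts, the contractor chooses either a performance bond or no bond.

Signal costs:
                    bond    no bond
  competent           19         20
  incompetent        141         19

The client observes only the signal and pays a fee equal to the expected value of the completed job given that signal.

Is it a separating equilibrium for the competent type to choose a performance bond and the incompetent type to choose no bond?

Yes

Under separation the client infers type exactly: bond → competent (pays 239), no bond → incompetent (pays 134).
Competent: bond gives 239 − 19 = 220; no bond gives 134 − 20 = 114. No deviation. ✓
Incompetent: no bond gives 134 − 19 = 115; bond gives 239 − 141 = 98. No deviation. ✓
Both incentive constraints hold.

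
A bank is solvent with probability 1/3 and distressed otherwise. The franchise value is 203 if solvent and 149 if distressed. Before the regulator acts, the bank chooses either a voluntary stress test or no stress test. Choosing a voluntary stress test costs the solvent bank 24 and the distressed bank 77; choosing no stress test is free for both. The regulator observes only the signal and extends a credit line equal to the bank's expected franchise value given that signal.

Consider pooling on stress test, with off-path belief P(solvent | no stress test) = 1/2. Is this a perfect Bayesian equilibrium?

No

On the equilibrium path (stress test) the regulator holds the prior 1/3 and pays 1/3·203 + 2/3·149 = 167. Off-path (no stress test) belief 1/2 gives 1/2·203 + 1/2·149 = 176.
Solvent: stress test gives 167 − 24 = 143; no stress test gives 176 − 0 = 176. Deviates. ✗
Distressed: stress test gives 167 − 77 = 90; no stress test gives 176 − 0 = 176. Deviates. ✗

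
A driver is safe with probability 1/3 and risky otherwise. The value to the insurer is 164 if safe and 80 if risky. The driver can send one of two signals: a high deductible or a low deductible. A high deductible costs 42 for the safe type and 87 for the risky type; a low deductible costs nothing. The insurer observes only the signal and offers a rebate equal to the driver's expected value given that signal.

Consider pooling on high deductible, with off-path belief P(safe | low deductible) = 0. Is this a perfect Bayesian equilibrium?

No

On the equilibrium path (high deductible) the insurer holds the prior 1/3 and pays 1/3·164 + 2/3·80 = 108. Off-path (low deductible) belief 0 gives 0·164 + 1·80 = 80.
Safe: high deductible gives 108 − 42 = 66; low deductible gives 80 − 0 = 80. Deviates. ✗
Risky: high deductible gives 108 − 87 = 21; low deductible gives 80 − 0 = 80. Deviates. ✗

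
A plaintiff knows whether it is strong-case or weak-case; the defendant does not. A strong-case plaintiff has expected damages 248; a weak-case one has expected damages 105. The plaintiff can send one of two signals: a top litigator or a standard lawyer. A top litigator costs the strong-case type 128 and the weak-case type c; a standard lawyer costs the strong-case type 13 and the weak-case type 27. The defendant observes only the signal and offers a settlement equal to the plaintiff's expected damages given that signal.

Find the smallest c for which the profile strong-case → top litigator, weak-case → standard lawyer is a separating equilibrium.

170

Under separation: top litigator → strong-case (pays 248); standard lawyer → weak-case (pays 105).
Strong-case: 248 − 128 = 120 ≥ 105 − 13 = 92. Holds regardless of c. ✓
Weak-case: 105 − 27 ≥ 248 − c, so c ≥ 248 − 78 = 170.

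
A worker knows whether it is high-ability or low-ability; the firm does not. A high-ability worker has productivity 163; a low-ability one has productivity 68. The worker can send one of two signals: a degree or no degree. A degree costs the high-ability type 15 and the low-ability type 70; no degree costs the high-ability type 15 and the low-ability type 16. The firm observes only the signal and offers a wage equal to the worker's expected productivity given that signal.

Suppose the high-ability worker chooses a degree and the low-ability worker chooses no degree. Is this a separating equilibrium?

No

If types separate, degree earns payment 163 and no degree earns 68.
High-ability: degree gives 163 − 15 = 148; no degree gives 68 − 15 = 53. No deviation. ✓
Low-ability: no degree gives 68 − 16 = 52; degree gives 163 − 70 = 93. Would deviate. ✗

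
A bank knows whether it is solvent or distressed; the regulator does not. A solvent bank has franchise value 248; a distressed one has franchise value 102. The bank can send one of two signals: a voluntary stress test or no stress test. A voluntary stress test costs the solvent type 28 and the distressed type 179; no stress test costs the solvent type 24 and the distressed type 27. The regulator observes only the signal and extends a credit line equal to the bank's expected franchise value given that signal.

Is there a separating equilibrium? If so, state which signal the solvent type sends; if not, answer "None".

Try solvent → stress test, distressed → no stress test:
  If types separate, stress test earns payment 248 and no stress test earns 102.
  Solvent: stress test gives 248 − 28 = 220; no stress test gives 102 − 24 = 78. No deviation. ✓
  Distressed: no stress test gives 102 − 27 = 75; stress test gives 248 − 179 = 69. No deviation. ✓
Both hold — the solvent type sends stress test.

stress test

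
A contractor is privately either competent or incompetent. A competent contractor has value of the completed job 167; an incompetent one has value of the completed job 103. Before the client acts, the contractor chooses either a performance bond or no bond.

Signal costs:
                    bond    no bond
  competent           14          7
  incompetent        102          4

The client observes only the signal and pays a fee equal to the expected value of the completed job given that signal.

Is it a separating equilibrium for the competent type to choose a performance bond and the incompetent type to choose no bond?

Yes

If types separate, bond earns payment 167 and no bond earns 103.
Competent: bond gives 167 − 14 = 153; no bond gives 103 − 7 = 96. No deviation. ✓
Incompetent: no bond gives 103 − 4 = 99; bond gives 167 − 102 = 65. No deviation. ✓
Both incentive constraints hold.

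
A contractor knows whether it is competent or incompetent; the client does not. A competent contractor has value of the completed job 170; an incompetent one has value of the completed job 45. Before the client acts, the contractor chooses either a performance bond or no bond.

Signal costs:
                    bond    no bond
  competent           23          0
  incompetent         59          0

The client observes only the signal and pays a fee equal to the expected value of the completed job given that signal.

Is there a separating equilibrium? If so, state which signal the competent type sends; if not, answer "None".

None

Try competent → bond, incompetent → no bond:
  If types separate, bond earns payment 170 and no bond earns 45.
  Competent: bond gives 170 − 23 = 147; no bond gives 45 − 0 = 45. No deviation. ✓
  Incompetent: no bond gives 45 − 0 = 45; bond gives 170 − 59 = 111. Would deviate. ✗
Try competent → no bond, incompetent → bond:
  If types separate, no bond earns payment 170 and bond earns 45.
  Competent: no bond gives 170 − 0 = 170; bond gives 45 − 23 = 22. No deviation. ✓
  Incompetent: bond gives 45 − 59 = -14; no bond gives 170 − 0 = 170. Would deviate. ✗
Neither assignment is incentive-compatible.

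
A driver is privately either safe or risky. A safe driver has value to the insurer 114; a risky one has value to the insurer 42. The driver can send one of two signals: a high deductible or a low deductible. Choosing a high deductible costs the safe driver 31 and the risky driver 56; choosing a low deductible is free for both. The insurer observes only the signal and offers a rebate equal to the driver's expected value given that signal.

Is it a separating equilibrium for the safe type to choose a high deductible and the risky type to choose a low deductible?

No

If types separate, high deductible earns payment 114 and low deductible earns 42.
Safe: high deductible gives 114 − 31 = 83; low deductible gives 42 − 0 = 42. No deviation. ✓
Risky: low deductible gives 42 − 0 = 42; high deductible gives 114 − 56 = 58. Would deviate. ✗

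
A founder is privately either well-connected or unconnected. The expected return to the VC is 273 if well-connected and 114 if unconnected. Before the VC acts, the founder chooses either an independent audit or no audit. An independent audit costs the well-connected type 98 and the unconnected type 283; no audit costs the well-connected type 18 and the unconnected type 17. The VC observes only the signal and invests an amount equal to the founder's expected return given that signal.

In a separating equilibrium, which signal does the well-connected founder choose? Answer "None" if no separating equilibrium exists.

Try well-connected → audit, unconnected → no audit:
  If types separate, audit earns payment 273 and no audit earns 114.
  Well-connected: audit gives 273 − 98 = 175; no audit gives 114 − 18 = 96. No deviation. ✓
  Unconnected: no audit gives 114 − 17 = 97; audit gives 273 − 283 = -10. No deviation. ✓
Both hold — the well-connected type sends audit.

audit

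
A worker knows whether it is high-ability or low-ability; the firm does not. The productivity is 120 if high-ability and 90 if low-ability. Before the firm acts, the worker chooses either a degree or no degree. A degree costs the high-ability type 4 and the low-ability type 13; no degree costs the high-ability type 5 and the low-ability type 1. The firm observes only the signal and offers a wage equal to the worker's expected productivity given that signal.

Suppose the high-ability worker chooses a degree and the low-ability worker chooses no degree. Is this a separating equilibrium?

Under separation the firm infers type exactly: degree → high-ability (pays 120), no degree → low-ability (pays 90).
High-ability: degree gives 120 − 4 = 116; no degree gives 90 − 5 = 85. No deviation. ✓
Low-ability: no degree gives 90 − 1 = 89; degree gives 120 − 13 = 107. Would deviate. ✗

No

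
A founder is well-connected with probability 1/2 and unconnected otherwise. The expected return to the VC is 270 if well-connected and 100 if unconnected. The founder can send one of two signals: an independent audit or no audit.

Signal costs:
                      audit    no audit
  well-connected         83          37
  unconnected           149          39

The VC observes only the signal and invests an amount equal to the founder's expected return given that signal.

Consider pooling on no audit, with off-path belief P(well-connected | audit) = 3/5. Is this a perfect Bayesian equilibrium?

On the equilibrium path (no audit) the VC holds the prior 1/2 and pays 1/2·270 + 1/2·100 = 185. Off-path (audit) belief 3/5 gives 3/5·270 + 2/5·100 = 202.
Well-connected: no audit gives 185 − 37 = 148; audit gives 202 − 83 = 119. Stays. ✓
Unconnected: no audit gives 185 − 39 = 146; audit gives 202 − 149 = 53. Stays. ✓
Beliefs are Bayes-consistent on-path and both types best-respond.

Yes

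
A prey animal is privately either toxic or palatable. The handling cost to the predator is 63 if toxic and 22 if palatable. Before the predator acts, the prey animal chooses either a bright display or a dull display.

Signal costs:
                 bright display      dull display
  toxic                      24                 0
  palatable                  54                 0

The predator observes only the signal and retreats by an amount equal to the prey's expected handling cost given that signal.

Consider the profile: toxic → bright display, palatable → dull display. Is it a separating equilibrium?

Yes

If types separate, bright display earns payment 63 and dull display earns 22.
Toxic: bright display gives 63 − 24 = 39; dull display gives 22 − 0 = 22. No deviation. ✓
Palatable: dull display gives 22 − 0 = 22; bright display gives 63 − 54 = 9. No deviation. ✓
Neither type gains from mimicking the other.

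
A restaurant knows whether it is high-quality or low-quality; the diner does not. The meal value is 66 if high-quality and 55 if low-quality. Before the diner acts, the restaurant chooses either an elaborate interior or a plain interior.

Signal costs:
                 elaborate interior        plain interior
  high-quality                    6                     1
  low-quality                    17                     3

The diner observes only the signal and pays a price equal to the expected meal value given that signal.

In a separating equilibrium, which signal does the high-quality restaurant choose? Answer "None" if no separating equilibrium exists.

Try high-quality → elaborate interior, low-quality → plain interior:
  If types separate, elaborate interior earns payment 66 and plain interior earns 55.
  High-quality: elaborate interior gives 66 − 6 = 60; plain interior gives 55 − 1 = 54. No deviation. ✓
  Low-quality: plain interior gives 55 − 3 = 52; elaborate interior gives 66 − 17 = 49. No deviation. ✓
Both hold — the high-quality type sends elaborate interior.

elaborate interior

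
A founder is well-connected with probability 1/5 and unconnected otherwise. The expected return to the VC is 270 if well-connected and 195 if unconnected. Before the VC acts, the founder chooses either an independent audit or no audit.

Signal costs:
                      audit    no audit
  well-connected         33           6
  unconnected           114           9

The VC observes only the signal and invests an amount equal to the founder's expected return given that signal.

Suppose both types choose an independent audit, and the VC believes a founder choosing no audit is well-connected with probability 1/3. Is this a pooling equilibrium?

No

At the pooled signal (audit) the VC holds the prior 1/5 and pays 1/5·270 + 4/5·195 = 210. Off-path (no audit) belief 1/3 gives 1/3·270 + 2/3·195 = 220.
Well-connected: audit gives 210 − 33 = 177; no audit gives 220 − 6 = 214. Deviates. ✗
Unconnected: audit gives 210 − 114 = 96; no audit gives 220 − 9 = 211. Deviates. ✗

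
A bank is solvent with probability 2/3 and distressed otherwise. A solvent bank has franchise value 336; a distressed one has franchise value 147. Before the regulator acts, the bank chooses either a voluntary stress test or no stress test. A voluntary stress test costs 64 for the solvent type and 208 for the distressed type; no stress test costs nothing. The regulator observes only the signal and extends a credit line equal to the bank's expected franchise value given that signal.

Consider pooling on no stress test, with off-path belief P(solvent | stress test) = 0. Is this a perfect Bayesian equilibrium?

Yes

On the equilibrium path (no stress test) the regulator holds the prior 2/3 and pays 2/3·336 + 1/3·147 = 273. Off-path (stress test) belief 0 gives 0·336 + 1·147 = 147.
Solvent: no stress test gives 273 − 0 = 273; stress test gives 147 − 64 = 83. Stays. ✓
Distressed: no stress test gives 273 − 0 = 273; stress test gives 147 − 208 = -61. Stays. ✓
Beliefs are Bayes-consistent on-path and both types best-respond.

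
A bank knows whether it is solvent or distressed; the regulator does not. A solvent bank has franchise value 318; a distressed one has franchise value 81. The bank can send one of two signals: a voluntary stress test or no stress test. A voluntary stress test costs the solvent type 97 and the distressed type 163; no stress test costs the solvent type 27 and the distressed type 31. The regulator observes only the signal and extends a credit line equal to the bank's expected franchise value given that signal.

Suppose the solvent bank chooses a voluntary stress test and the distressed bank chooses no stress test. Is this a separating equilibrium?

Under separation the regulator infers type exactly: stress test → solvent (pays 318), no stress test → distressed (pays 81).
Solvent: stress test gives 318 − 97 = 221; no stress test gives 81 − 27 = 54. No deviation. ✓
Distressed: no stress test gives 81 − 31 = 50; stress test gives 318 − 163 = 155. Would deviate. ✗

No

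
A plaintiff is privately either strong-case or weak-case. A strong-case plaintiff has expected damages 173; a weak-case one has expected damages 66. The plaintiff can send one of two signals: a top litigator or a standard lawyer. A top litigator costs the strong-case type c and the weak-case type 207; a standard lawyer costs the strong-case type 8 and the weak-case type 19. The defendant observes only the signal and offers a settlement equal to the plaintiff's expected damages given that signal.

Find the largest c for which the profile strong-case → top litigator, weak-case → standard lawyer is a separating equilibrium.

115

Under separation: top litigator → strong-case (pays 173); standard lawyer → weak-case (pays 66).
Weak-case: 66 − 19 = 47 ≥ 173 − 207 = -34. Holds regardless of c. ✓
Strong-case: 173 − c ≥ 66 − 8, so c ≤ 173 − 58 = 115.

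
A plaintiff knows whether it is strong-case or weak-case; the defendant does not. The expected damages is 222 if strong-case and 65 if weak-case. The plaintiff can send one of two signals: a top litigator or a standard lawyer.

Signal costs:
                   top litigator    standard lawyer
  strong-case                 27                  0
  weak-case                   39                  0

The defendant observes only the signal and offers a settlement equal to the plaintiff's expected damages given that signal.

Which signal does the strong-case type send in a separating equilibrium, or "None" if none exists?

None

Try strong-case → top litigator, weak-case → standard lawyer:
  Under separation the defendant infers type exactly: top litigator → strong-case (pays 222), standard lawyer → weak-case (pays 65).
  Strong-case: top litigator gives 222 − 27 = 195; standard lawyer gives 65 − 0 = 65. No deviation. ✓
  Weak-case: standard lawyer gives 65 − 0 = 65; top litigator gives 222 − 39 = 183. Would deviate. ✗
Try strong-case → standard lawyer, weak-case → top litigator:
  Under separation the defendant infers type exactly: standard lawyer → strong-case (pays 222), top litigator → weak-case (pays 65).
  Strong-case: standard lawyer gives 222 − 0 = 222; top litigator gives 65 − 27 = 38. No deviation. ✓
  Weak-case: top litigator gives 65 − 39 = 26; standard lawyer gives 222 − 0 = 222. Would deviate. ✗
Neither assignment is incentive-compatible.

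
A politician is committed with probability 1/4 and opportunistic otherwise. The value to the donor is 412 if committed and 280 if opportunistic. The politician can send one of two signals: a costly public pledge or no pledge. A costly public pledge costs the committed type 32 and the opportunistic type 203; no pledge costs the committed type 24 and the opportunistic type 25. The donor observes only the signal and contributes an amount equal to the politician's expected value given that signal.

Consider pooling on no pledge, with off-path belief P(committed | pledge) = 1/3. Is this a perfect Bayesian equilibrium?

At the pooled signal (no pledge) the donor holds the prior 1/4 and pays 1/4·412 + 3/4·280 = 313. Off-path (pledge) belief 1/3 gives 1/3·412 + 2/3·280 = 324.
Committed: no pledge gives 313 − 24 = 289; pledge gives 324 − 32 = 292. Deviates. ✗
Opportunistic: no pledge gives 313 − 25 = 288; pledge gives 324 − 203 = 121. Stays. ✓

No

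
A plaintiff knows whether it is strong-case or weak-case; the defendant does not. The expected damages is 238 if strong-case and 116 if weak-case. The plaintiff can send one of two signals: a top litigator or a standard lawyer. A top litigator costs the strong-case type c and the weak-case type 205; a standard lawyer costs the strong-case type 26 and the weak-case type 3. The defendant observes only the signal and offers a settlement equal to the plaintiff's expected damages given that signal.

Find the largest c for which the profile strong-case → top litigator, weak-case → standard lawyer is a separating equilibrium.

Under separation: top litigator → strong-case (pays 238); standard lawyer → weak-case (pays 116).
Weak-case: 116 − 3 = 113 ≥ 238 − 205 = 33. Holds regardless of c. ✓
Strong-case: 238 − c ≥ 116 − 26, so c ≤ 238 − 90 = 148.

148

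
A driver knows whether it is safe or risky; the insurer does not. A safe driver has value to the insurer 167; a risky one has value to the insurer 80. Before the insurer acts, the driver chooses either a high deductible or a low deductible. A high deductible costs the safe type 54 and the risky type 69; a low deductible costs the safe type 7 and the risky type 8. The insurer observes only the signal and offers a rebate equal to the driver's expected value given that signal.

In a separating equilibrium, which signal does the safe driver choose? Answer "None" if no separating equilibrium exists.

Try safe → high deductible, risky → low deductible:
  If types separate, high deductible earns payment 167 and low deductible earns 80.
  Safe: high deductible gives 167 − 54 = 113; low deductible gives 80 − 7 = 73. No deviation. ✓
  Risky: low deductible gives 80 − 8 = 72; high deductible gives 167 − 69 = 98. Would deviate. ✗
Try safe → low deductible, risky → high deductible:
  If types separate, low deductible earns payment 167 and high deductible earns 80.
  Safe: low deductible gives 167 − 7 = 160; high deductible gives 80 − 54 = 26. No deviation. ✓
  Risky: high deductible gives 80 − 69 = 11; low deductible gives 167 − 8 = 159. Would deviate. ✗
Neither assignment is incentive-compatible.

None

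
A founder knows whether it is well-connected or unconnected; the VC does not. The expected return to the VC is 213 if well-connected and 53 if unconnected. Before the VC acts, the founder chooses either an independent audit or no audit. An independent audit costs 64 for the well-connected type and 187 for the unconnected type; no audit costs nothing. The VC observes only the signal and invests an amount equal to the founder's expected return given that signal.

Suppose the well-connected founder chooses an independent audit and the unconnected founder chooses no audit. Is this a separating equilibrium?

Under separation the VC infers type exactly: audit → well-connected (pays 213), no audit → unconnected (pays 53).
Well-connected: audit gives 213 − 64 = 149; no audit gives 53 − 0 = 53. No deviation. ✓
Unconnected: no audit gives 53 − 0 = 53; audit gives 213 − 187 = 26. No deviation. ✓
Neither type gains from mimicking the other.

Yes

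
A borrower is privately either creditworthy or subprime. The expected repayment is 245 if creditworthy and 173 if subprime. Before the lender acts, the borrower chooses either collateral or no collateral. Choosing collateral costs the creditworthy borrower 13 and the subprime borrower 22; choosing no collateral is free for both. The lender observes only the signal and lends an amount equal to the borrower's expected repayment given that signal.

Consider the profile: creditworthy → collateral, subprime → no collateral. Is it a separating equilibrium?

No

If types separate, collateral earns payment 245 and no collateral earns 173.
Creditworthy: collateral gives 245 − 13 = 232; no collateral gives 173 − 0 = 173. No deviation. ✓
Subprime: no collateral gives 173 − 0 = 173; collateral gives 245 − 22 = 223. Would deviate. ✗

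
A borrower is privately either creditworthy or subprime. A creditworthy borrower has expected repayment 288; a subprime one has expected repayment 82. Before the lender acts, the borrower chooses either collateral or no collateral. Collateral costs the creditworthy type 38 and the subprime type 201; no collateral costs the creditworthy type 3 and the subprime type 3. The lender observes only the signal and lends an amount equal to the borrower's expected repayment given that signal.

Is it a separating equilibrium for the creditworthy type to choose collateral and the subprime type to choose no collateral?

Under separation the lender infers type exactly: collateral → creditworthy (pays 288), no collateral → subprime (pays 82).
Creditworthy: collateral gives 288 − 38 = 250; no collateral gives 82 − 3 = 79. No deviation. ✓
Subprime: no collateral gives 82 − 3 = 79; collateral gives 288 − 201 = 87. Would deviate. ✗

No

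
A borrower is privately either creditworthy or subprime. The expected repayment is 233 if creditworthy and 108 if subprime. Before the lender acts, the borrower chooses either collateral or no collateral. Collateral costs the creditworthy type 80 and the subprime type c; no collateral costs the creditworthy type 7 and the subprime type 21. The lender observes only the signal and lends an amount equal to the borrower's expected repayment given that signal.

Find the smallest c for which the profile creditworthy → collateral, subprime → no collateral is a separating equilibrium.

Under separation: collateral → creditworthy (pays 233); no collateral → subprime (pays 108).
Creditworthy: 233 − 80 = 153 ≥ 108 − 7 = 101. Holds regardless of c. ✓
Subprime: 108 − 21 ≥ 233 − c, so c ≥ 233 − 87 = 146.

146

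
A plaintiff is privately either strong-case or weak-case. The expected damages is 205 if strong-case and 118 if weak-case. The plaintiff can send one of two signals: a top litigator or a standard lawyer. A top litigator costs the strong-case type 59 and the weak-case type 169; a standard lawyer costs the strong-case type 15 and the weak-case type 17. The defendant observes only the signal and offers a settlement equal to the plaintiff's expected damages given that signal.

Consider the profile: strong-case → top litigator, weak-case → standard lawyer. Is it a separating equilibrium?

If types separate, top litigator earns payment 205 and standard lawyer earns 118.
Strong-case: top litigator gives 205 − 59 = 146; standard lawyer gives 118 − 15 = 103. No deviation. ✓
Weak-case: standard lawyer gives 118 − 17 = 101; top litigator gives 205 − 169 = 36. No deviation. ✓
Both incentive constraints hold.

Yes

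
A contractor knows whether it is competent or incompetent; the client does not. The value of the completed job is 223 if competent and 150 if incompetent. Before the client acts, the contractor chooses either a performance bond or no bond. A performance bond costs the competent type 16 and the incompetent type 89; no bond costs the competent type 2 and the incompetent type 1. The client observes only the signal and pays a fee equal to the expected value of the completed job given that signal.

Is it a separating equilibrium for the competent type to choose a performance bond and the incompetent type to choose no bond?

Yes

Under separation the client infers type exactly: bond → competent (pays 223), no bond → incompetent (pays 150).
Competent: bond gives 223 − 16 = 207; no bond gives 150 − 2 = 148. No deviation. ✓
Incompetent: no bond gives 150 − 1 = 149; bond gives 223 − 89 = 134. No deviation. ✓
Both incentive constraints hold.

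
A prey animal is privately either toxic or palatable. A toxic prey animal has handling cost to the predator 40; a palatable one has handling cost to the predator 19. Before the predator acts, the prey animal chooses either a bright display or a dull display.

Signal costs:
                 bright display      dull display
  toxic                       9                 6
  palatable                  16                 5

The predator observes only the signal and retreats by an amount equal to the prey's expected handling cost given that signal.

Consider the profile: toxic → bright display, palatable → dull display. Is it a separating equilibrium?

If types separate, bright display earns payment 40 and dull display earns 19.
Toxic: bright display gives 40 − 9 = 31; dull display gives 19 − 6 = 13. No deviation. ✓
Palatable: dull display gives 19 − 5 = 14; bright display gives 40 − 16 = 24. Would deviate. ✗

No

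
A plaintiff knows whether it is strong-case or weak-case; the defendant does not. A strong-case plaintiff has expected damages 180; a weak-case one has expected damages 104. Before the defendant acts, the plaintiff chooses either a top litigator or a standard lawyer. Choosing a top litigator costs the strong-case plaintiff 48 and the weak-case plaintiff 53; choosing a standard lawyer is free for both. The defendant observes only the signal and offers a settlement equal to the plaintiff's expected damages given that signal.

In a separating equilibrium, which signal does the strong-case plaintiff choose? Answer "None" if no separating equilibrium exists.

None

Try strong-case → top litigator, weak-case → standard lawyer:
  If types separate, top litigator earns payment 180 and standard lawyer earns 104.
  Strong-case: top litigator gives 180 − 48 = 132; standard lawyer gives 104 − 0 = 104. No deviation. ✓
  Weak-case: standard lawyer gives 104 − 0 = 104; top litigator gives 180 − 53 = 127. Would deviate. ✗
Try strong-case → standard lawyer, weak-case → top litigator:
  If types separate, standard lawyer earns payment 180 and top litigator earns 104.
  Strong-case: standard lawyer gives 180 − 0 = 180; top litigator gives 104 − 48 = 56. No deviation. ✓
  Weak-case: top litigator gives 104 − 53 = 51; standard lawyer gives 180 − 0 = 180. Would deviate. ✗
Neither assignment is incentive-compatible.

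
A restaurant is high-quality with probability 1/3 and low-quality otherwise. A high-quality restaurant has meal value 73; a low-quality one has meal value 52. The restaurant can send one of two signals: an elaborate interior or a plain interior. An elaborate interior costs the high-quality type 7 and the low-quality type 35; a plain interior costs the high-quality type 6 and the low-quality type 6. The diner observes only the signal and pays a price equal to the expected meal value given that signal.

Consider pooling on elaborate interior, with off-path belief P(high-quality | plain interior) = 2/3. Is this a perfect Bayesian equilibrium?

At the pooled signal (elaborate interior) the diner holds the prior 1/3 and pays 1/3·73 + 2/3·52 = 59. Off-path (plain interior) belief 2/3 gives 2/3·73 + 1/3·52 = 66.
High-quality: elaborate interior gives 59 − 7 = 52; plain interior gives 66 − 6 = 60. Deviates. ✗
Low-quality: elaborate interior gives 59 − 35 = 24; plain interior gives 66 − 6 = 60. Deviates. ✗

No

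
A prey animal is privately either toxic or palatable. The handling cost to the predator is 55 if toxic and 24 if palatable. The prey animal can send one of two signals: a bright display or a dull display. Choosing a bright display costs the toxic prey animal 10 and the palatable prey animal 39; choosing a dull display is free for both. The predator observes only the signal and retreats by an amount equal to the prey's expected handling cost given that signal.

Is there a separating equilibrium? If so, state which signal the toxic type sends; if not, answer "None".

Try toxic → bright display, palatable → dull display:
  If types separate, bright display earns payment 55 and dull display earns 24.
  Toxic: bright display gives 55 − 10 = 45; dull display gives 24 − 0 = 24. No deviation. ✓
  Palatable: dull display gives 24 − 0 = 24; bright display gives 55 − 39 = 16. No deviation. ✓
Both hold — the toxic type sends bright display.

bright display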